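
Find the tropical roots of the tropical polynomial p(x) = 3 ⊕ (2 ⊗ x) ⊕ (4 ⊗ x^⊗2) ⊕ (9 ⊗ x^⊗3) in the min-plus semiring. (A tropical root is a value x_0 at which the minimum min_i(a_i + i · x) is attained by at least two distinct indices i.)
Roots: {-5, -2, 1}

Each tropical root is a break point of the lower envelope of the lines y = a_i + i · x (there are 4 lines, with slopes 0, 1, ..., 3). Only the lines that attain the minimum somewhere contribute to roots; other lines are dominated. Here the surviving (envelope) indices are i = 3, i = 2, i = 1, i = 0.
Intersections between consecutive envelope lines give the roots: for adjacent envelope indices i < j the intersection is x = (a_i − a_j) / (j − i). Reading off the sorted break points: {-5, -2, 1}.
Verification: at each break x_0, at least two indices attain the minimum of min_i(a_i + i · x_0).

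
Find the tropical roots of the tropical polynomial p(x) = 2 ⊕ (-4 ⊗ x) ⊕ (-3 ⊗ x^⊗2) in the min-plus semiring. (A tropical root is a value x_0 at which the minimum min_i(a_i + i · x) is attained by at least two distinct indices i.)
Roots: {-1, 6}

Each tropical root is a break point of the lower envelope of the lines y = a_i + i · x (there are 3 lines, with slopes 0, 1, ..., 2). Only the lines that attain the minimum somewhere contribute to roots; other lines are dominated. Here the surviving (envelope) indices are i = 2, i = 1, i = 0.
Intersections between consecutive envelope lines give the roots: for adjacent envelope indices i < j the intersection is x = (a_i − a_j) / (j − i). Reading off the sorted break points: {-1, 6}.
Verification: at each break x_0, at least two indices attain the minimum of min_i(a_i + i · x_0).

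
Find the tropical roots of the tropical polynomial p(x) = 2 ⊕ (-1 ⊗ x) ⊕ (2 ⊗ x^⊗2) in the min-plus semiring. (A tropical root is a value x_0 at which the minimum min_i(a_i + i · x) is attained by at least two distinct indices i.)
Roots: {-3, 3}

Each tropical root is a break point of the lower envelope of the lines y = a_i + i · x (there are 3 lines, with slopes 0, 1, ..., 2). Only the lines that attain the minimum somewhere contribute to roots; other lines are dominated. Here the surviving (envelope) indices are i = 2, i = 1, i = 0.
Intersections between consecutive envelope lines give the roots: for adjacent envelope indices i < j the intersection is x = (a_i − a_j) / (j − i). Reading off the sorted break points: {-3, 3}.
Verification: at each break x_0, at least two indices attain the minimum of min_i(a_i + i · x_0).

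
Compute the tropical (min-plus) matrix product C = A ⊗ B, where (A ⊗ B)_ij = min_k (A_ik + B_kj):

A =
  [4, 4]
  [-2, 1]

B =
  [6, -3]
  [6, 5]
A ⊗ B =
  [10, 1]
  [4, -5]

Apply the min-plus product entry-by-entry:
  C[0][0] = min over k of (A[0][0] + B[0][0] = 4 + 6 = 10, A[0][1] + B[1][0] = 4 + 6 = 10) = 10 (attained at k = 0)
  C[0][1] = min over k of (A[0][0] + B[0][1] = 4 + -3 = 1, A[0][1] + B[1][1] = 4 + 5 = 9) = 1 (attained at k = 0)
  C[1][0] = min over k of (A[1][0] + B[0][0] = -2 + 6 = 4, A[1][1] + B[1][0] = 1 + 6 = 7) = 4 (attained at k = 0)
  C[1][1] = min over k of (A[1][0] + B[0][1] = -2 + -3 = -5, A[1][1] + B[1][1] = 1 + 5 = 6) = -5 (attained at k = 0)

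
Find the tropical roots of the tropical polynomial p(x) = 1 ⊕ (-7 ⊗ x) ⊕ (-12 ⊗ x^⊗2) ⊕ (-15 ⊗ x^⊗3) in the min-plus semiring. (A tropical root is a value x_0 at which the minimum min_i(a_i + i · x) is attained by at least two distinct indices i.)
Roots: {3, 5, 8}

Each tropical root is a break point of the lower envelope of the lines y = a_i + i · x (there are 4 lines, with slopes 0, 1, ..., 3). Only the lines that attain the minimum somewhere contribute to roots; other lines are dominated. Here the surviving (envelope) indices are i = 3, i = 2, i = 1, i = 0.
Intersections between consecutive envelope lines give the roots: for adjacent envelope indices i < j the intersection is x = (a_i − a_j) / (j − i). Reading off the sorted break points: {3, 5, 8}.
Verification: at each break x_0, at least two indices attain the minimum of min_i(a_i + i · x_0).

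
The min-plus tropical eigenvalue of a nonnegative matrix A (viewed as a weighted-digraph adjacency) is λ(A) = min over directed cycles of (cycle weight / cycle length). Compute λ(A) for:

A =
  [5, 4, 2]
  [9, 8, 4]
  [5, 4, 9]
λ(A) = 7/2

Enumerate directed cycles and compute their means (weight / length). Sample:
  cycle 0 → 0: weight = 5, length = 1, mean = 5/1 ≈ 5.000
  cycle 1 → 1: weight = 8, length = 1, mean = 8/1 ≈ 8.000
  cycle 2 → 2: weight = 9, length = 1, mean = 9/1 ≈ 9.000
  cycle 0 → 1 → 0: weight = 13, length = 2, mean = 13/2 ≈ 6.500
  cycle 0 → 2 → 0: weight = 7, length = 2, mean = 7/2 ≈ 3.500
  cycle 1 → 0 → 1: weight = 13, length = 2, mean = 13/2 ≈ 6.500
Minimum mean = 3.500, attained e.g. along the cycle 0 → 2 → 0 with weight 7 and length 2. So λ(A) = 7/2 = 7/2.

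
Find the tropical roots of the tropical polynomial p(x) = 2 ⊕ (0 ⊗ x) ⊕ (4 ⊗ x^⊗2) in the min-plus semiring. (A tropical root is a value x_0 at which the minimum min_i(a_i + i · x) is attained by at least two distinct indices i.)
Roots: {-4, 2}

Each tropical root is a break point of the lower envelope of the lines y = a_i + i · x (there are 3 lines, with slopes 0, 1, ..., 2). Only the lines that attain the minimum somewhere contribute to roots; other lines are dominated. Here the surviving (envelope) indices are i = 2, i = 1, i = 0.
Intersections between consecutive envelope lines give the roots: for adjacent envelope indices i < j the intersection is x = (a_i − a_j) / (j − i). Reading off the sorted break points: {-4, 2}.
Verification: at each break x_0, at least two indices attain the minimum of min_i(a_i + i · x_0).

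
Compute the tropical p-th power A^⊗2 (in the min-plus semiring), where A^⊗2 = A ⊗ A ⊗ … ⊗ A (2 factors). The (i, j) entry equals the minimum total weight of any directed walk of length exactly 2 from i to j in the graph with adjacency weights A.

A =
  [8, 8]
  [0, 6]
A^⊗2 =
  [8, 14]
  [6, 8]

Each entry (A^⊗2)_ij equals the minimum over all length-2 walks i = v_0 → v_1 → … → v_2 = j of Σ_t A[v_t][v_{t+1}]. For example, for (i, j) = (0, 1) we minimise over 2 possible intermediate vertex sequences; the minimum is 14, attained along the walk 0 → 1 → 1.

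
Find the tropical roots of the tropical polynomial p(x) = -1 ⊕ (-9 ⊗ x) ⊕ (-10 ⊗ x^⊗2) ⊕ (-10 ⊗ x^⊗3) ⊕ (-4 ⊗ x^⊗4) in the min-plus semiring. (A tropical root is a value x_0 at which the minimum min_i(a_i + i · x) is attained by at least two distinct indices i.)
Roots: {-6, 0, 1, 8}

Each tropical root is a break point of the lower envelope of the lines y = a_i + i · x (there are 5 lines, with slopes 0, 1, ..., 4). Only the lines that attain the minimum somewhere contribute to roots; other lines are dominated. Here the surviving (envelope) indices are i = 4, i = 3, i = 2, i = 1, i = 0.
Intersections between consecutive envelope lines give the roots: for adjacent envelope indices i < j the intersection is x = (a_i − a_j) / (j − i). Reading off the sorted break points: {-6, 0, 1, 8}.
Verification: at each break x_0, at least two indices attain the minimum of min_i(a_i + i · x_0).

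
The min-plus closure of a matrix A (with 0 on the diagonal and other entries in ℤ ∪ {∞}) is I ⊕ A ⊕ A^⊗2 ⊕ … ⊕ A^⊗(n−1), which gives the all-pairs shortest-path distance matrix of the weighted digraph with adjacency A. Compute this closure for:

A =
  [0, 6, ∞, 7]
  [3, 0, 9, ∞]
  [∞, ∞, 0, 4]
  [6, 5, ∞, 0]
Closure =
  [0, 6, 15, 7]
  [3, 0, 9, 10]
  [10, 9, 0, 4]
  [6, 5, 14, 0]

This is the Floyd-Warshall all-pairs shortest-path computation. For each intermediate vertex k = 0, 1, …, 3, update dist[i][j] ← min(dist[i][j], dist[i][k] + dist[k][j]). The final matrix gives, for each (i, j), the minimum total weight of any directed path from i to j (possibly empty when i = j).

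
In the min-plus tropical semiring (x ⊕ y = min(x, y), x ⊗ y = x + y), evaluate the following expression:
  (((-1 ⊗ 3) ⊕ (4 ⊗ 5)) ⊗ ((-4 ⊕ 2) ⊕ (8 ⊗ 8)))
(((-1 ⊗ 3) ⊕ (4 ⊗ 5)) ⊗ ((-4 ⊕ 2) ⊕ (8 ⊗ 8))) = -2

Expand innermost to outermost. Recall ⊕ takes the minimum of its arguments and ⊗ takes their sum. Working out the expression (((-1 ⊗ 3) ⊕ (4 ⊗ 5)) ⊗ ((-4 ⊕ 2) ⊕ (8 ⊗ 8))) gives -2.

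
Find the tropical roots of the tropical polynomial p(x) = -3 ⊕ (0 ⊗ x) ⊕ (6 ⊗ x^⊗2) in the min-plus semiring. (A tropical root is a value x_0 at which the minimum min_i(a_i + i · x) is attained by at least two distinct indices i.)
Roots: {-6, -3}

Each tropical root is a break point of the lower envelope of the lines y = a_i + i · x (there are 3 lines, with slopes 0, 1, ..., 2). Only the lines that attain the minimum somewhere contribute to roots; other lines are dominated. Here the surviving (envelope) indices are i = 2, i = 1, i = 0.
Intersections between consecutive envelope lines give the roots: for adjacent envelope indices i < j the intersection is x = (a_i − a_j) / (j − i). Reading off the sorted break points: {-6, -3}.
Verification: at each break x_0, at least two indices attain the minimum of min_i(a_i + i · x_0).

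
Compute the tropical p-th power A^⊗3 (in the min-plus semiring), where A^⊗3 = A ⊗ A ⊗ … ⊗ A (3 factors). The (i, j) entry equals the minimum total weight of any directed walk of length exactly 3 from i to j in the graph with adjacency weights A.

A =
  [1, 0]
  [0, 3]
A^⊗3 =
  [1, 0]
  [0, 1]

Each entry (A^⊗3)_ij equals the minimum over all length-3 walks i = v_0 → v_1 → … → v_3 = j of Σ_t A[v_t][v_{t+1}]. For example, for (i, j) = (0, 1) we minimise over 4 possible intermediate vertex sequences; the minimum is 0, attained along the walk 0 → 1 → 0 → 1.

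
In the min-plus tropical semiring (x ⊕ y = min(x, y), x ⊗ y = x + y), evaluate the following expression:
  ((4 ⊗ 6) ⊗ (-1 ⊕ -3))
((4 ⊗ 6) ⊗ (-1 ⊕ -3)) = 7

Expand innermost to outermost. Recall ⊕ takes the minimum of its arguments and ⊗ takes their sum. Working out the expression ((4 ⊗ 6) ⊗ (-1 ⊕ -3)) gives 7.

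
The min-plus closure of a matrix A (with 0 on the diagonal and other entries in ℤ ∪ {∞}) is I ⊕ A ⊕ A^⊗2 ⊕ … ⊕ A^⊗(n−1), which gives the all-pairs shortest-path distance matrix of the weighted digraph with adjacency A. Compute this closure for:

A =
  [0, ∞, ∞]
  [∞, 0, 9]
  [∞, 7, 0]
Closure =
  [0, ∞, ∞]
  [∞, 0, 9]
  [∞, 7, 0]

This is the Floyd-Warshall all-pairs shortest-path computation. For each intermediate vertex k = 0, 1, …, 2, update dist[i][j] ← min(dist[i][j], dist[i][k] + dist[k][j]). The final matrix gives, for each (i, j), the minimum total weight of any directed path from i to j (possibly empty when i = j).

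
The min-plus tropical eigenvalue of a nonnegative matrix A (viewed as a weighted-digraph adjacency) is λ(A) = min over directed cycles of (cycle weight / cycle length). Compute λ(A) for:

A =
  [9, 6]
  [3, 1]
λ(A) = 1

Enumerate directed cycles and compute their means (weight / length). Sample:
  cycle 0 → 0: weight = 9, length = 1, mean = 9/1 ≈ 9.000
  cycle 1 → 1: weight = 1, length = 1, mean = 1/1 ≈ 1.000
  cycle 0 → 1 → 0: weight = 9, length = 2, mean = 9/2 ≈ 4.500
  cycle 1 → 0 → 1: weight = 9, length = 2, mean = 9/2 ≈ 4.500
Minimum mean = 1.000, attained e.g. along the cycle 1 → 1 with weight 1 and length 1. So λ(A) = 1/1 = 1.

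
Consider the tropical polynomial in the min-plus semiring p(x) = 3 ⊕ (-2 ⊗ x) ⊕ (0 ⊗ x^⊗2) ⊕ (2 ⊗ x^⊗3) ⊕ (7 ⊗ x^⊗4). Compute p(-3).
p(-3) = -7

A tropical monomial a ⊗ x^⊗i evaluates to a + i · x. Evaluating each term at x = -3:
  Term 0 contributes 3 + 0 · -3 = 3
  Term 1 contributes -2 + 1 · -3 = -5
  Term 2 contributes 0 + 2 · -3 = -6
  Term 3 contributes 2 + 3 · -3 = -7
  Term 4 contributes 7 + 4 · -3 = -5
p(-3) = ⊕ of these = min[3, -5, -6, -7, -5] = -7.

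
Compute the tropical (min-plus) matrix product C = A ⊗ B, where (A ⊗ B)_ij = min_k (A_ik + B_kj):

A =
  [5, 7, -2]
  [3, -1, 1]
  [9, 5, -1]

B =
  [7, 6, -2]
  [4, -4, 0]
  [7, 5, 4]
A ⊗ B =
  [5, 3, 2]
  [3, -5, -1]
  [6, 1, 3]

Apply the min-plus product entry-by-entry:
  C[0][0] = min over k of (A[0][0] + B[0][0] = 5 + 7 = 12, A[0][1] + B[1][0] = 7 + 4 = 11, A[0][2] + B[2][0] = -2 + 7 = 5) = 5 (attained at k = 2)
  C[0][1] = min over k of (A[0][0] + B[0][1] = 5 + 6 = 11, A[0][1] + B[1][1] = 7 + -4 = 3, A[0][2] + B[2][1] = -2 + 5 = 3) = 3 (attained at k = 1)
  C[0][2] = min over k of (A[0][0] + B[0][2] = 5 + -2 = 3, A[0][1] + B[1][2] = 7 + 0 = 7, A[0][2] + B[2][2] = -2 + 4 = 2) = 2 (attained at k = 2)
  C[1][0] = min over k of (A[1][0] + B[0][0] = 3 + 7 = 10, A[1][1] + B[1][0] = -1 + 4 = 3, A[1][2] + B[2][0] = 1 + 7 = 8) = 3 (attained at k = 1)
  C[1][1] = min over k of (A[1][0] + B[0][1] = 3 + 6 = 9, A[1][1] + B[1][1] = -1 + -4 = -5, A[1][2] + B[2][1] = 1 + 5 = 6) = -5 (attained at k = 1)
  C[1][2] = min over k of (A[1][0] + B[0][2] = 3 + -2 = 1, A[1][1] + B[1][2] = -1 + 0 = -1, A[1][2] + B[2][2] = 1 + 4 = 5) = -1 (attained at k = 1)
  C[2][0] = min over k of (A[2][0] + B[0][0] = 9 + 7 = 16, A[2][1] + B[1][0] = 5 + 4 = 9, A[2][2] + B[2][0] = -1 + 7 = 6) = 6 (attained at k = 2)
  C[2][1] = min over k of (A[2][0] + B[0][1] = 9 + 6 = 15, A[2][1] + B[1][1] = 5 + -4 = 1, A[2][2] + B[2][1] = -1 + 5 = 4) = 1 (attained at k = 1)
  C[2][2] = min over k of (A[2][0] + B[0][2] = 9 + -2 = 7, A[2][1] + B[1][2] = 5 + 0 = 5, A[2][2] + B[2][2] = -1 + 4 = 3) = 3 (attained at k = 2)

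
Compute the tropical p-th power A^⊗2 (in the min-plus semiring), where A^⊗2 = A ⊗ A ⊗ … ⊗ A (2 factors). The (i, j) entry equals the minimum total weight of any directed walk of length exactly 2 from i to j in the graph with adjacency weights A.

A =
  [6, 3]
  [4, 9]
A^⊗2 =
  [7, 9]
  [10, 7]

Each entry (A^⊗2)_ij equals the minimum over all length-2 walks i = v_0 → v_1 → … → v_2 = j of Σ_t A[v_t][v_{t+1}]. For example, for (i, j) = (0, 1) we minimise over 2 possible intermediate vertex sequences; the minimum is 9, attained along the walk 0 → 0 → 1.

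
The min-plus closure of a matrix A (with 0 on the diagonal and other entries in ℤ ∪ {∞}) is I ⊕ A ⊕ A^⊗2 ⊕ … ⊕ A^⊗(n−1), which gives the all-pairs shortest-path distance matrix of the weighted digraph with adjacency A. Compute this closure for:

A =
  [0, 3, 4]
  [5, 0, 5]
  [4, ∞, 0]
Closure =
  [0, 3, 4]
  [5, 0, 5]
  [4, 7, 0]

This is the Floyd-Warshall all-pairs shortest-path computation. For each intermediate vertex k = 0, 1, …, 2, update dist[i][j] ← min(dist[i][j], dist[i][k] + dist[k][j]). The final matrix gives, for each (i, j), the minimum total weight of any directed path from i to j (possibly empty when i = j).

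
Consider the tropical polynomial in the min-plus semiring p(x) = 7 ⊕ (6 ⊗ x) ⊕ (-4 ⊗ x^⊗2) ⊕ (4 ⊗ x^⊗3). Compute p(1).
p(1) = -2

A tropical monomial a ⊗ x^⊗i evaluates to a + i · x. Evaluating each term at x = 1:
  Term 0 contributes 7 + 0 · 1 = 7
  Term 1 contributes 6 + 1 · 1 = 7
  Term 2 contributes -4 + 2 · 1 = -2
  Term 3 contributes 4 + 3 · 1 = 7
p(1) = ⊕ of these = min[7, 7, -2, 7] = -2.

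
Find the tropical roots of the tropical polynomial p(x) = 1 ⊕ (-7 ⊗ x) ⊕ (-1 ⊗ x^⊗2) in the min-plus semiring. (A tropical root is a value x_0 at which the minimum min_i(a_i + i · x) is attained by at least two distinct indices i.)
Roots: {-6, 8}

Each tropical root is a break point of the lower envelope of the lines y = a_i + i · x (there are 3 lines, with slopes 0, 1, ..., 2). Only the lines that attain the minimum somewhere contribute to roots; other lines are dominated. Here the surviving (envelope) indices are i = 2, i = 1, i = 0.
Intersections between consecutive envelope lines give the roots: for adjacent envelope indices i < j the intersection is x = (a_i − a_j) / (j − i). Reading off the sorted break points: {-6, 8}.
Verification: at each break x_0, at least two indices attain the minimum of min_i(a_i + i · x_0).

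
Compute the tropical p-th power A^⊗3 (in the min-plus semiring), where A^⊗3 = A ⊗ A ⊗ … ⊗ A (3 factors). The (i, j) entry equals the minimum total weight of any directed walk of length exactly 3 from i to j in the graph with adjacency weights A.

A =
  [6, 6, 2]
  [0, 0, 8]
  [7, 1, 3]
A^⊗3 =
  [3, 3, 8]
  [0, 0, 2]
  [1, 1, 3]

Each entry (A^⊗3)_ij equals the minimum over all length-3 walks i = v_0 → v_1 → … → v_3 = j of Σ_t A[v_t][v_{t+1}]. For example, for (i, j) = (0, 2) we minimise over 9 possible intermediate vertex sequences; the minimum is 8, attained along the walk 0 → 1 → 0 → 2.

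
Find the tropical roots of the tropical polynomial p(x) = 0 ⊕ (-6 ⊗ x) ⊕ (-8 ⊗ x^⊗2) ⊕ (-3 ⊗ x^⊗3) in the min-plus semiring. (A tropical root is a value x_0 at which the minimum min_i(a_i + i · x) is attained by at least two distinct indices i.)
Roots: {-5, 2, 6}

Each tropical root is a break point of the lower envelope of the lines y = a_i + i · x (there are 4 lines, with slopes 0, 1, ..., 3). Only the lines that attain the minimum somewhere contribute to roots; other lines are dominated. Here the surviving (envelope) indices are i = 3, i = 2, i = 1, i = 0.
Intersections between consecutive envelope lines give the roots: for adjacent envelope indices i < j the intersection is x = (a_i − a_j) / (j − i). Reading off the sorted break points: {-5, 2, 6}.
Verification: at each break x_0, at least two indices attain the minimum of min_i(a_i + i · x_0).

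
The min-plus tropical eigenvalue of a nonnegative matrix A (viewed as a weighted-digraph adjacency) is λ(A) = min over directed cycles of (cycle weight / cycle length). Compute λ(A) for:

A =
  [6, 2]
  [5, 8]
λ(A) = 7/2

Enumerate directed cycles and compute their means (weight / length). Sample:
  cycle 0 → 0: weight = 6, length = 1, mean = 6/1 ≈ 6.000
  cycle 1 → 1: weight = 8, length = 1, mean = 8/1 ≈ 8.000
  cycle 0 → 1 → 0: weight = 7, length = 2, mean = 7/2 ≈ 3.500
  cycle 1 → 0 → 1: weight = 7, length = 2, mean = 7/2 ≈ 3.500
Minimum mean = 3.500, attained e.g. along the cycle 0 → 1 → 0 with weight 7 and length 2. So λ(A) = 7/2 = 7/2.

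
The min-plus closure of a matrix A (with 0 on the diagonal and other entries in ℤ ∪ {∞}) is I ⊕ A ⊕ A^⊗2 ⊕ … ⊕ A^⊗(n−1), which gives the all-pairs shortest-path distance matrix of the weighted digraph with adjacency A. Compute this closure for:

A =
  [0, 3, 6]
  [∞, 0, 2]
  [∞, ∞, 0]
Closure =
  [0, 3, 5]
  [∞, 0, 2]
  [∞, ∞, 0]

This is the Floyd-Warshall all-pairs shortest-path computation. For each intermediate vertex k = 0, 1, …, 2, update dist[i][j] ← min(dist[i][j], dist[i][k] + dist[k][j]). The final matrix gives, for each (i, j), the minimum total weight of any directed path from i to j (possibly empty when i = j).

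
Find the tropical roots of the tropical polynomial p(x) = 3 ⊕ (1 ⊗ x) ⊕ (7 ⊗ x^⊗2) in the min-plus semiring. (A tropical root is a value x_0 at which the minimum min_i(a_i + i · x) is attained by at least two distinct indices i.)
Roots: {-6, 2}

Each tropical root is a break point of the lower envelope of the lines y = a_i + i · x (there are 3 lines, with slopes 0, 1, ..., 2). Only the lines that attain the minimum somewhere contribute to roots; other lines are dominated. Here the surviving (envelope) indices are i = 2, i = 1, i = 0.
Intersections between consecutive envelope lines give the roots: for adjacent envelope indices i < j the intersection is x = (a_i − a_j) / (j − i). Reading off the sorted break points: {-6, 2}.
Verification: at each break x_0, at least two indices attain the minimum of min_i(a_i + i · x_0).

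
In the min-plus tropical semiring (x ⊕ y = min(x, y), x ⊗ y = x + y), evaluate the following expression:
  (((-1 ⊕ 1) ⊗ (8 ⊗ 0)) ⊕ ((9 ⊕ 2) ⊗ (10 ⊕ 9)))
(((-1 ⊕ 1) ⊗ (8 ⊗ 0)) ⊕ ((9 ⊕ 2) ⊗ (10 ⊕ 9))) = 7

Expand innermost to outermost. Recall ⊕ takes the minimum of its arguments and ⊗ takes their sum. Working out the expression (((-1 ⊕ 1) ⊗ (8 ⊗ 0)) ⊕ ((9 ⊕ 2) ⊗ (10 ⊕ 9))) gives 7.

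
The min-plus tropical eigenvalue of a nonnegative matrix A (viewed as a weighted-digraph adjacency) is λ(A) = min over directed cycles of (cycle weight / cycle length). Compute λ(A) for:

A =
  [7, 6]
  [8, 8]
λ(A) = 7

Enumerate directed cycles and compute their means (weight / length). Sample:
  cycle 0 → 0: weight = 7, length = 1, mean = 7/1 ≈ 7.000
  cycle 1 → 1: weight = 8, length = 1, mean = 8/1 ≈ 8.000
  cycle 0 → 1 → 0: weight = 14, length = 2, mean = 14/2 ≈ 7.000
  cycle 1 → 0 → 1: weight = 14, length = 2, mean = 14/2 ≈ 7.000
Minimum mean = 7.000, attained e.g. along the cycle 0 → 0 with weight 7 and length 1. So λ(A) = 7/1 = 7.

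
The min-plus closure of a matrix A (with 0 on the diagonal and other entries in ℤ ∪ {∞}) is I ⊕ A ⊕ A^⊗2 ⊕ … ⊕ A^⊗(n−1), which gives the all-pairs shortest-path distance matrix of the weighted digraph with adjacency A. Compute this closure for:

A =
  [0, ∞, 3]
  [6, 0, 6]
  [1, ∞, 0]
Closure =
  [0, ∞, 3]
  [6, 0, 6]
  [1, ∞, 0]

This is the Floyd-Warshall all-pairs shortest-path computation. For each intermediate vertex k = 0, 1, …, 2, update dist[i][j] ← min(dist[i][j], dist[i][k] + dist[k][j]). The final matrix gives, for each (i, j), the minimum total weight of any directed path from i to j (possibly empty when i = j).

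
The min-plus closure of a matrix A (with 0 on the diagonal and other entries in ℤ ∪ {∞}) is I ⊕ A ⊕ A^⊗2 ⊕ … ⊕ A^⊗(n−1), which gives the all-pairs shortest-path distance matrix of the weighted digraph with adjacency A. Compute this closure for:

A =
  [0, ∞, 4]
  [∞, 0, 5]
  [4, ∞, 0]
Closure =
  [0, ∞, 4]
  [9, 0, 5]
  [4, ∞, 0]

This is the Floyd-Warshall all-pairs shortest-path computation. For each intermediate vertex k = 0, 1, …, 2, update dist[i][j] ← min(dist[i][j], dist[i][k] + dist[k][j]). The final matrix gives, for each (i, j), the minimum total weight of any directed path from i to j (possibly empty when i = j).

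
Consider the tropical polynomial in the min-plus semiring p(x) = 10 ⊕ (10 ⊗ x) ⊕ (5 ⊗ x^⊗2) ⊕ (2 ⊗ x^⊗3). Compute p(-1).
p(-1) = -1

A tropical monomial a ⊗ x^⊗i evaluates to a + i · x. Evaluating each term at x = -1:
  Term 0 contributes 10 + 0 · -1 = 10
  Term 1 contributes 10 + 1 · -1 = 9
  Term 2 contributes 5 + 2 · -1 = 3
  Term 3 contributes 2 + 3 · -1 = -1
p(-1) = ⊕ of these = min[10, 9, 3, -1] = -1.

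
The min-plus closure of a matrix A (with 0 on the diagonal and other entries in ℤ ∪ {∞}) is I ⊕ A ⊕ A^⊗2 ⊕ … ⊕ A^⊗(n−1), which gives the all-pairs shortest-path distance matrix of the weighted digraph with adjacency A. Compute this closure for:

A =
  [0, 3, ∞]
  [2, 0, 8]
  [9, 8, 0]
Closure =
  [0, 3, 11]
  [2, 0, 8]
  [9, 8, 0]

This is the Floyd-Warshall all-pairs shortest-path computation. For each intermediate vertex k = 0, 1, …, 2, update dist[i][j] ← min(dist[i][j], dist[i][k] + dist[k][j]). The final matrix gives, for each (i, j), the minimum total weight of any directed path from i to j (possibly empty when i = j).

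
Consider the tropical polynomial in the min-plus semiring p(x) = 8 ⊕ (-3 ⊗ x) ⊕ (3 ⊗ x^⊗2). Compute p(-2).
p(-2) = -5

A tropical monomial a ⊗ x^⊗i evaluates to a + i · x. Evaluating each term at x = -2:
  Term 0 contributes 8 + 0 · -2 = 8
  Term 1 contributes -3 + 1 · -2 = -5
  Term 2 contributes 3 + 2 · -2 = -1
p(-2) = ⊕ of these = min[8, -5, -1] = -5.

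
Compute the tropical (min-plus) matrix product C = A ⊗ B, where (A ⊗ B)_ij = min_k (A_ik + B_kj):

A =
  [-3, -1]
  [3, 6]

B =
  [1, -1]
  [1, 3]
A ⊗ B =
  [-2, -4]
  [4, 2]

Apply the min-plus product entry-by-entry:
  C[0][0] = min over k of (A[0][0] + B[0][0] = -3 + 1 = -2, A[0][1] + B[1][0] = -1 + 1 = 0) = -2 (attained at k = 0)
  C[0][1] = min over k of (A[0][0] + B[0][1] = -3 + -1 = -4, A[0][1] + B[1][1] = -1 + 3 = 2) = -4 (attained at k = 0)
  C[1][0] = min over k of (A[1][0] + B[0][0] = 3 + 1 = 4, A[1][1] + B[1][0] = 6 + 1 = 7) = 4 (attained at k = 0)
  C[1][1] = min over k of (A[1][0] + B[0][1] = 3 + -1 = 2, A[1][1] + B[1][1] = 6 + 3 = 9) = 2 (attained at k = 0)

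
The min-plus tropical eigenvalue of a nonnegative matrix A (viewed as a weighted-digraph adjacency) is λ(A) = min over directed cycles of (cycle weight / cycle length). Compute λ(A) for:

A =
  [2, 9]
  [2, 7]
λ(A) = 2

Enumerate directed cycles and compute their means (weight / length). Sample:
  cycle 0 → 0: weight = 2, length = 1, mean = 2/1 ≈ 2.000
  cycle 1 → 1: weight = 7, length = 1, mean = 7/1 ≈ 7.000
  cycle 0 → 1 → 0: weight = 11, length = 2, mean = 11/2 ≈ 5.500
  cycle 1 → 0 → 1: weight = 11, length = 2, mean = 11/2 ≈ 5.500
Minimum mean = 2.000, attained e.g. along the cycle 0 → 0 with weight 2 and length 1. So λ(A) = 2/1 = 2.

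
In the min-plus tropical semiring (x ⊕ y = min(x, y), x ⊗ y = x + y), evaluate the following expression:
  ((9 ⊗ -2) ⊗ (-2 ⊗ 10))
((9 ⊗ -2) ⊗ (-2 ⊗ 10)) = 15

Expand innermost to outermost. Recall ⊕ takes the minimum of its arguments and ⊗ takes their sum. Working out the expression ((9 ⊗ -2) ⊗ (-2 ⊗ 10)) gives 15.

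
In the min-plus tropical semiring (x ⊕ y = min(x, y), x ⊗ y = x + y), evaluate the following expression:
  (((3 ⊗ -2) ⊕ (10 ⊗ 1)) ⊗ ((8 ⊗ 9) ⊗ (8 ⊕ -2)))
(((3 ⊗ -2) ⊕ (10 ⊗ 1)) ⊗ ((8 ⊗ 9) ⊗ (8 ⊕ -2))) = 16

Expand innermost to outermost. Recall ⊕ takes the minimum of its arguments and ⊗ takes their sum. Working out the expression (((3 ⊗ -2) ⊕ (10 ⊗ 1)) ⊗ ((8 ⊗ 9) ⊗ (8 ⊕ -2))) gives 16.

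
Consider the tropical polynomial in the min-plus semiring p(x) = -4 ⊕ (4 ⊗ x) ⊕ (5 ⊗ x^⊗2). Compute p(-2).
p(-2) = -4

A tropical monomial a ⊗ x^⊗i evaluates to a + i · x. Evaluating each term at x = -2:
  Term 0 contributes -4 + 0 · -2 = -4
  Term 1 contributes 4 + 1 · -2 = 2
  Term 2 contributes 5 + 2 · -2 = 1
p(-2) = ⊕ of these = min[-4, 2, 1] = -4.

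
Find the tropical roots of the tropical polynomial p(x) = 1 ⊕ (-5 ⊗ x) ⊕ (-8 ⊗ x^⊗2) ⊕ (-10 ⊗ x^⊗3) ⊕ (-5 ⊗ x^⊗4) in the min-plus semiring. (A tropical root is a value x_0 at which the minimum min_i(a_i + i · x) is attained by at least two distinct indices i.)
Roots: {-5, 2, 3, 6}

Each tropical root is a break point of the lower envelope of the lines y = a_i + i · x (there are 5 lines, with slopes 0, 1, ..., 4). Only the lines that attain the minimum somewhere contribute to roots; other lines are dominated. Here the surviving (envelope) indices are i = 4, i = 3, i = 2, i = 1, i = 0.
Intersections between consecutive envelope lines give the roots: for adjacent envelope indices i < j the intersection is x = (a_i − a_j) / (j − i). Reading off the sorted break points: {-5, 2, 3, 6}.
Verification: at each break x_0, at least two indices attain the minimum of min_i(a_i + i · x_0).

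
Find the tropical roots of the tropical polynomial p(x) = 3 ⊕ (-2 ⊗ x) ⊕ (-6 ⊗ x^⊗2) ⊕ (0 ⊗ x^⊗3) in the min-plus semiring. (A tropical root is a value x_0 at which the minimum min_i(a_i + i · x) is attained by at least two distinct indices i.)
Roots: {-6, 4, 5}

Each tropical root is a break point of the lower envelope of the lines y = a_i + i · x (there are 4 lines, with slopes 0, 1, ..., 3). Only the lines that attain the minimum somewhere contribute to roots; other lines are dominated. Here the surviving (envelope) indices are i = 3, i = 2, i = 1, i = 0.
Intersections between consecutive envelope lines give the roots: for adjacent envelope indices i < j the intersection is x = (a_i − a_j) / (j − i). Reading off the sorted break points: {-6, 4, 5}.
Verification: at each break x_0, at least two indices attain the minimum of min_i(a_i + i · x_0).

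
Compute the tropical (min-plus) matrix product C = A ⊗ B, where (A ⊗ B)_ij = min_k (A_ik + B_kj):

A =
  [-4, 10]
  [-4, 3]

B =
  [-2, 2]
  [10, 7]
A ⊗ B =
  [-6, -2]
  [-6, -2]

Apply the min-plus product entry-by-entry:
  C[0][0] = min over k of (A[0][0] + B[0][0] = -4 + -2 = -6, A[0][1] + B[1][0] = 10 + 10 = 20) = -6 (attained at k = 0)
  C[0][1] = min over k of (A[0][0] + B[0][1] = -4 + 2 = -2, A[0][1] + B[1][1] = 10 + 7 = 17) = -2 (attained at k = 0)
  C[1][0] = min over k of (A[1][0] + B[0][0] = -4 + -2 = -6, A[1][1] + B[1][0] = 3 + 10 = 13) = -6 (attained at k = 0)
  C[1][1] = min over k of (A[1][0] + B[0][1] = -4 + 2 = -2, A[1][1] + B[1][1] = 3 + 7 = 10) = -2 (attained at k = 0)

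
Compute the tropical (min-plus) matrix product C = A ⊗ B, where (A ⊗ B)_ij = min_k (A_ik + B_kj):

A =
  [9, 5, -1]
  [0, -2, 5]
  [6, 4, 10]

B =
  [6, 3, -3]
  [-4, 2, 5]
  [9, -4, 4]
A ⊗ B =
  [1, -5, 3]
  [-6, 0, -3]
  [0, 6, 3]

Apply the min-plus product entry-by-entry:
  C[0][0] = min over k of (A[0][0] + B[0][0] = 9 + 6 = 15, A[0][1] + B[1][0] = 5 + -4 = 1, A[0][2] + B[2][0] = -1 + 9 = 8) = 1 (attained at k = 1)
  C[0][1] = min over k of (A[0][0] + B[0][1] = 9 + 3 = 12, A[0][1] + B[1][1] = 5 + 2 = 7, A[0][2] + B[2][1] = -1 + -4 = -5) = -5 (attained at k = 2)
  C[0][2] = min over k of (A[0][0] + B[0][2] = 9 + -3 = 6, A[0][1] + B[1][2] = 5 + 5 = 10, A[0][2] + B[2][2] = -1 + 4 = 3) = 3 (attained at k = 2)
  C[1][0] = min over k of (A[1][0] + B[0][0] = 0 + 6 = 6, A[1][1] + B[1][0] = -2 + -4 = -6, A[1][2] + B[2][0] = 5 + 9 = 14) = -6 (attained at k = 1)
  C[1][1] = min over k of (A[1][0] + B[0][1] = 0 + 3 = 3, A[1][1] + B[1][1] = -2 + 2 = 0, A[1][2] + B[2][1] = 5 + -4 = 1) = 0 (attained at k = 1)
  C[1][2] = min over k of (A[1][0] + B[0][2] = 0 + -3 = -3, A[1][1] + B[1][2] = -2 + 5 = 3, A[1][2] + B[2][2] = 5 + 4 = 9) = -3 (attained at k = 0)
  C[2][0] = min over k of (A[2][0] + B[0][0] = 6 + 6 = 12, A[2][1] + B[1][0] = 4 + -4 = 0, A[2][2] + B[2][0] = 10 + 9 = 19) = 0 (attained at k = 1)
  C[2][1] = min over k of (A[2][0] + B[0][1] = 6 + 3 = 9, A[2][1] + B[1][1] = 4 + 2 = 6, A[2][2] + B[2][1] = 10 + -4 = 6) = 6 (attained at k = 1)
  C[2][2] = min over k of (A[2][0] + B[0][2] = 6 + -3 = 3, A[2][1] + B[1][2] = 4 + 5 = 9, A[2][2] + B[2][2] = 10 + 4 = 14) = 3 (attained at k = 0)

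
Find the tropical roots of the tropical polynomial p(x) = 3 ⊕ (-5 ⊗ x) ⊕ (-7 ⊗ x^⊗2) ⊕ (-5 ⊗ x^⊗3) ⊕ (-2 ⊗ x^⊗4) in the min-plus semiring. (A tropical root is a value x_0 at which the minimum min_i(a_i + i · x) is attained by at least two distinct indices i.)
Roots: {-3, -2, 2, 8}

Each tropical root is a break point of the lower envelope of the lines y = a_i + i · x (there are 5 lines, with slopes 0, 1, ..., 4). Only the lines that attain the minimum somewhere contribute to roots; other lines are dominated. Here the surviving (envelope) indices are i = 4, i = 3, i = 2, i = 1, i = 0.
Intersections between consecutive envelope lines give the roots: for adjacent envelope indices i < j the intersection is x = (a_i − a_j) / (j − i). Reading off the sorted break points: {-3, -2, 2, 8}.
Verification: at each break x_0, at least two indices attain the minimum of min_i(a_i + i · x_0).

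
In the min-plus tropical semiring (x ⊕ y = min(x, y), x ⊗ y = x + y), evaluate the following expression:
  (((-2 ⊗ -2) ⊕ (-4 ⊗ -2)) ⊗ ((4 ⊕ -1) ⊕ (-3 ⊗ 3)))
(((-2 ⊗ -2) ⊕ (-4 ⊗ -2)) ⊗ ((4 ⊕ -1) ⊕ (-3 ⊗ 3))) = -7

Expand innermost to outermost. Recall ⊕ takes the minimum of its arguments and ⊗ takes their sum. Working out the expression (((-2 ⊗ -2) ⊕ (-4 ⊗ -2)) ⊗ ((4 ⊕ -1) ⊕ (-3 ⊗ 3))) gives -7.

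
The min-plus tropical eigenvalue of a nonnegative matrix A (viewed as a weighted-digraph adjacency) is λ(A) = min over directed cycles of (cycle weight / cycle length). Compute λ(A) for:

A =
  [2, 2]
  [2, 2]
λ(A) = 2

Enumerate directed cycles and compute their means (weight / length). Sample:
  cycle 0 → 0: weight = 2, length = 1, mean = 2/1 ≈ 2.000
  cycle 1 → 1: weight = 2, length = 1, mean = 2/1 ≈ 2.000
  cycle 0 → 1 → 0: weight = 4, length = 2, mean = 4/2 ≈ 2.000
  cycle 1 → 0 → 1: weight = 4, length = 2, mean = 4/2 ≈ 2.000
Minimum mean = 2.000, attained e.g. along the cycle 0 → 0 with weight 2 and length 1. So λ(A) = 2/1 = 2.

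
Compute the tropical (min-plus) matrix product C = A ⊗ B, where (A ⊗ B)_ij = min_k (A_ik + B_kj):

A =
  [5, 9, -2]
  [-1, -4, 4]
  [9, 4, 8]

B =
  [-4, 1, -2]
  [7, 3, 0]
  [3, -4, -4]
A ⊗ B =
  [1, -6, -6]
  [-5, -1, -4]
  [5, 4, 4]

Apply the min-plus product entry-by-entry:
  C[0][0] = min over k of (A[0][0] + B[0][0] = 5 + -4 = 1, A[0][1] + B[1][0] = 9 + 7 = 16, A[0][2] + B[2][0] = -2 + 3 = 1) = 1 (attained at k = 0)
  C[0][1] = min over k of (A[0][0] + B[0][1] = 5 + 1 = 6, A[0][1] + B[1][1] = 9 + 3 = 12, A[0][2] + B[2][1] = -2 + -4 = -6) = -6 (attained at k = 2)
  C[0][2] = min over k of (A[0][0] + B[0][2] = 5 + -2 = 3, A[0][1] + B[1][2] = 9 + 0 = 9, A[0][2] + B[2][2] = -2 + -4 = -6) = -6 (attained at k = 2)
  C[1][0] = min over k of (A[1][0] + B[0][0] = -1 + -4 = -5, A[1][1] + B[1][0] = -4 + 7 = 3, A[1][2] + B[2][0] = 4 + 3 = 7) = -5 (attained at k = 0)
  C[1][1] = min over k of (A[1][0] + B[0][1] = -1 + 1 = 0, A[1][1] + B[1][1] = -4 + 3 = -1, A[1][2] + B[2][1] = 4 + -4 = 0) = -1 (attained at k = 1)
  C[1][2] = min over k of (A[1][0] + B[0][2] = -1 + -2 = -3, A[1][1] + B[1][2] = -4 + 0 = -4, A[1][2] + B[2][2] = 4 + -4 = 0) = -4 (attained at k = 1)
  C[2][0] = min over k of (A[2][0] + B[0][0] = 9 + -4 = 5, A[2][1] + B[1][0] = 4 + 7 = 11, A[2][2] + B[2][0] = 8 + 3 = 11) = 5 (attained at k = 0)
  C[2][1] = min over k of (A[2][0] + B[0][1] = 9 + 1 = 10, A[2][1] + B[1][1] = 4 + 3 = 7, A[2][2] + B[2][1] = 8 + -4 = 4) = 4 (attained at k = 2)
  C[2][2] = min over k of (A[2][0] + B[0][2] = 9 + -2 = 7, A[2][1] + B[1][2] = 4 + 0 = 4, A[2][2] + B[2][2] = 8 + -4 = 4) = 4 (attained at k = 1)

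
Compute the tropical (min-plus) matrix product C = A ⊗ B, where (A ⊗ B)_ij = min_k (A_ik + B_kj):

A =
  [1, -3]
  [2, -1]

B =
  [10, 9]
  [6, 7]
A ⊗ B =
  [3, 4]
  [5, 6]

Apply the min-plus product entry-by-entry:
  C[0][0] = min over k of (A[0][0] + B[0][0] = 1 + 10 = 11, A[0][1] + B[1][0] = -3 + 6 = 3) = 3 (attained at k = 1)
  C[0][1] = min over k of (A[0][0] + B[0][1] = 1 + 9 = 10, A[0][1] + B[1][1] = -3 + 7 = 4) = 4 (attained at k = 1)
  C[1][0] = min over k of (A[1][0] + B[0][0] = 2 + 10 = 12, A[1][1] + B[1][0] = -1 + 6 = 5) = 5 (attained at k = 1)
  C[1][1] = min over k of (A[1][0] + B[0][1] = 2 + 9 = 11, A[1][1] + B[1][1] = -1 + 7 = 6) = 6 (attained at k = 1)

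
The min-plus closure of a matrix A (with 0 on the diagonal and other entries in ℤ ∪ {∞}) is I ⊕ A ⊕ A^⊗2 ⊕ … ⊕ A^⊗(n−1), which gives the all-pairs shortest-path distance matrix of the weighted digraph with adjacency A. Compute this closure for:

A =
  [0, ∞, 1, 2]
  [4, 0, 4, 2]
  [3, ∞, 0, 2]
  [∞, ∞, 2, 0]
Closure =
  [0, ∞, 1, 2]
  [4, 0, 4, 2]
  [3, ∞, 0, 2]
  [5, ∞, 2, 0]

This is the Floyd-Warshall all-pairs shortest-path computation. For each intermediate vertex k = 0, 1, …, 3, update dist[i][j] ← min(dist[i][j], dist[i][k] + dist[k][j]). The final matrix gives, for each (i, j), the minimum total weight of any directed path from i to j (possibly empty when i = j).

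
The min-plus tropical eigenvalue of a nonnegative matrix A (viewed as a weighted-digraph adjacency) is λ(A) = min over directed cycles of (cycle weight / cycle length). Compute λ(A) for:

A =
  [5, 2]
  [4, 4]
λ(A) = 3

Enumerate directed cycles and compute their means (weight / length). Sample:
  cycle 0 → 0: weight = 5, length = 1, mean = 5/1 ≈ 5.000
  cycle 1 → 1: weight = 4, length = 1, mean = 4/1 ≈ 4.000
  cycle 0 → 1 → 0: weight = 6, length = 2, mean = 6/2 ≈ 3.000
  cycle 1 → 0 → 1: weight = 6, length = 2, mean = 6/2 ≈ 3.000
Minimum mean = 3.000, attained e.g. along the cycle 0 → 1 → 0 with weight 6 and length 2. So λ(A) = 6/2 = 3.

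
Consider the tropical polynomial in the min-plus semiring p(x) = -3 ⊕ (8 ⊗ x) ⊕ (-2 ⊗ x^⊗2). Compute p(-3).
p(-3) = -8

A tropical monomial a ⊗ x^⊗i evaluates to a + i · x. Evaluating each term at x = -3:
  Term 0 contributes -3 + 0 · -3 = -3
  Term 1 contributes 8 + 1 · -3 = 5
  Term 2 contributes -2 + 2 · -3 = -8
p(-3) = ⊕ of these = min[-3, 5, -8] = -8.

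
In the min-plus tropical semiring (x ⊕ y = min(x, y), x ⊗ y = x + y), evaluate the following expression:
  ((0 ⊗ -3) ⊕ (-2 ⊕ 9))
((0 ⊗ -3) ⊕ (-2 ⊕ 9)) = -3

Expand innermost to outermost. Recall ⊕ takes the minimum of its arguments and ⊗ takes their sum. Working out the expression ((0 ⊗ -3) ⊕ (-2 ⊕ 9)) gives -3.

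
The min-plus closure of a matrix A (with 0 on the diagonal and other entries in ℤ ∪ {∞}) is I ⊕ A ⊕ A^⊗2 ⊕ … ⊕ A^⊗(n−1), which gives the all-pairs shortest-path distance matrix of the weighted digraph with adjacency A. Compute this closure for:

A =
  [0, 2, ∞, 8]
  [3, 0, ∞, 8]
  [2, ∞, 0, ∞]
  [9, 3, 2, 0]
Closure =
  [0, 2, 10, 8]
  [3, 0, 10, 8]
  [2, 4, 0, 10]
  [4, 3, 2, 0]

This is the Floyd-Warshall all-pairs shortest-path computation. For each intermediate vertex k = 0, 1, …, 3, update dist[i][j] ← min(dist[i][j], dist[i][k] + dist[k][j]). The final matrix gives, for each (i, j), the minimum total weight of any directed path from i to j (possibly empty when i = j).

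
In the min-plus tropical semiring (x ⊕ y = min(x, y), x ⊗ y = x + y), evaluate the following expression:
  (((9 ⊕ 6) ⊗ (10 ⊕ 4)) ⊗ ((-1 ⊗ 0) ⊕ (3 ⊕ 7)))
(((9 ⊕ 6) ⊗ (10 ⊕ 4)) ⊗ ((-1 ⊗ 0) ⊕ (3 ⊕ 7))) = 9

Expand innermost to outermost. Recall ⊕ takes the minimum of its arguments and ⊗ takes their sum. Working out the expression (((9 ⊕ 6) ⊗ (10 ⊕ 4)) ⊗ ((-1 ⊗ 0) ⊕ (3 ⊕ 7))) gives 9.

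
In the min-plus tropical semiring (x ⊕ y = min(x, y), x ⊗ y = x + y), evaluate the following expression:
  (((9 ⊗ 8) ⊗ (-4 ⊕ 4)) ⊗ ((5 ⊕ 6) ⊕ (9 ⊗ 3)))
(((9 ⊗ 8) ⊗ (-4 ⊕ 4)) ⊗ ((5 ⊕ 6) ⊕ (9 ⊗ 3))) = 18

Expand innermost to outermost. Recall ⊕ takes the minimum of its arguments and ⊗ takes their sum. Working out the expression (((9 ⊗ 8) ⊗ (-4 ⊕ 4)) ⊗ ((5 ⊕ 6) ⊕ (9 ⊗ 3))) gives 18.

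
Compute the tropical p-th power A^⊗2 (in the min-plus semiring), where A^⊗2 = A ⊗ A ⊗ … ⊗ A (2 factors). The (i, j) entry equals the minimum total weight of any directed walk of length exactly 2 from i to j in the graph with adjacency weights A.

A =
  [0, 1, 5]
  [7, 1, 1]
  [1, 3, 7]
A^⊗2 =
  [0, 1, 2]
  [2, 2, 2]
  [1, 2, 4]

Each entry (A^⊗2)_ij equals the minimum over all length-2 walks i = v_0 → v_1 → … → v_2 = j of Σ_t A[v_t][v_{t+1}]. For example, for (i, j) = (0, 2) we minimise over 3 possible intermediate vertex sequences; the minimum is 2, attained along the walk 0 → 1 → 2.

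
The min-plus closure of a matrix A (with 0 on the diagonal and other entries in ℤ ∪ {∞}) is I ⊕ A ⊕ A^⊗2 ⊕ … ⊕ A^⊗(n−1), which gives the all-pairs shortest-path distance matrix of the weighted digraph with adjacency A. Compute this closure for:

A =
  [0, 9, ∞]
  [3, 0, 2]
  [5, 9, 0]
Closure =
  [0, 9, 11]
  [3, 0, 2]
  [5, 9, 0]

This is the Floyd-Warshall all-pairs shortest-path computation. For each intermediate vertex k = 0, 1, …, 2, update dist[i][j] ← min(dist[i][j], dist[i][k] + dist[k][j]). The final matrix gives, for each (i, j), the minimum total weight of any directed path from i to j (possibly empty when i = j).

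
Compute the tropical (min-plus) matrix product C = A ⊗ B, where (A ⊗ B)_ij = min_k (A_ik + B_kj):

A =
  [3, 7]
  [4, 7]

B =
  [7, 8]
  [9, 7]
A ⊗ B =
  [10, 11]
  [11, 12]

Apply the min-plus product entry-by-entry:
  C[0][0] = min over k of (A[0][0] + B[0][0] = 3 + 7 = 10, A[0][1] + B[1][0] = 7 + 9 = 16) = 10 (attained at k = 0)
  C[0][1] = min over k of (A[0][0] + B[0][1] = 3 + 8 = 11, A[0][1] + B[1][1] = 7 + 7 = 14) = 11 (attained at k = 0)
  C[1][0] = min over k of (A[1][0] + B[0][0] = 4 + 7 = 11, A[1][1] + B[1][0] = 7 + 9 = 16) = 11 (attained at k = 0)
  C[1][1] = min over k of (A[1][0] + B[0][1] = 4 + 8 = 12, A[1][1] + B[1][1] = 7 + 7 = 14) = 12 (attained at k = 0)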